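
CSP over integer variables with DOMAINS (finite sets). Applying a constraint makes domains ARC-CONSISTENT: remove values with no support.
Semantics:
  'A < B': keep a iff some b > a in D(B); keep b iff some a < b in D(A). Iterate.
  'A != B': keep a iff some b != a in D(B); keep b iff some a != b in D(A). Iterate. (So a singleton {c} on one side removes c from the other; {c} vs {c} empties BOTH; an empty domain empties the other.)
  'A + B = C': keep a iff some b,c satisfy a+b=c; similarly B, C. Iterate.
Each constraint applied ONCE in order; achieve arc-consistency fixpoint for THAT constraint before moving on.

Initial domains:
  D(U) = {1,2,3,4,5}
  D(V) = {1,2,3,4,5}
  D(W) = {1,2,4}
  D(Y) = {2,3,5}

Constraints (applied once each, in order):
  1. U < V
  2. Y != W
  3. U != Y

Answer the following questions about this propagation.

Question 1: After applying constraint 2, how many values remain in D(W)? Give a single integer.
Answer: 3

Derivation:
Constraint 1 (U < V) on D(U)={1,2,3,4,5} D(V)={1,2,3,4,5}: U {1,2,3,4,5}->{1,2,3,4}; V {1,2,3,4,5}->{2,3,4,5}
Constraint 2 (Y != W) on D(Y)={2,3,5} D(W)={1,2,4}: no change
So after constraint 2: D(W)={1,2,4}, size = 3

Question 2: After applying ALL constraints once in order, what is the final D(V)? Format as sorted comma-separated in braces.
Answer: {2,3,4,5}

Derivation:
Constraint 1 (U < V) on D(U)={1,2,3,4,5} D(V)={1,2,3,4,5}: U {1,2,3,4,5}->{1,2,3,4}; V {1,2,3,4,5}->{2,3,4,5}
Constraint 2 (Y != W) on D(Y)={2,3,5} D(W)={1,2,4}: no change
Constraint 3 (U != Y) on D(U)={1,2,3,4} D(Y)={2,3,5}: no change
So after all 3 constraints: D(V) = {2,3,4,5}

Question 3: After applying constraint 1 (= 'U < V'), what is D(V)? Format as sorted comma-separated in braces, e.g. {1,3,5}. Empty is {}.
Constraint 1 (U < V) on D(U)={1,2,3,4,5} D(V)={1,2,3,4,5}: U {1,2,3,4,5}->{1,2,3,4}; V {1,2,3,4,5}->{2,3,4,5}
So after constraint 1: D(V) = {2,3,4,5}

Answer: {2,3,4,5}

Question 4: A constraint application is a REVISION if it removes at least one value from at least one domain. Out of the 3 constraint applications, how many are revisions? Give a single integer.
Answer: 1

Derivation:
Constraint 1 (U < V) on D(U)={1,2,3,4,5} D(V)={1,2,3,4,5}: U {1,2,3,4,5}->{1,2,3,4}; V {1,2,3,4,5}->{2,3,4,5} => REVISION
Constraint 2 (Y != W) on D(Y)={2,3,5} D(W)={1,2,4}: no change => not a revision
Constraint 3 (U != Y) on D(U)={1,2,3,4} D(Y)={2,3,5}: no change => not a revision
Total revisions = 1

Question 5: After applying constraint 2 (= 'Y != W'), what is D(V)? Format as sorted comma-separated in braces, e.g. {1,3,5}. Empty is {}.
Answer: {2,3,4,5}

Derivation:
Constraint 1 (U < V) on D(U)={1,2,3,4,5} D(V)={1,2,3,4,5}: U {1,2,3,4,5}->{1,2,3,4}; V {1,2,3,4,5}->{2,3,4,5}
Constraint 2 (Y != W) on D(Y)={2,3,5} D(W)={1,2,4}: no change
So after constraint 2: D(V) = {2,3,4,5}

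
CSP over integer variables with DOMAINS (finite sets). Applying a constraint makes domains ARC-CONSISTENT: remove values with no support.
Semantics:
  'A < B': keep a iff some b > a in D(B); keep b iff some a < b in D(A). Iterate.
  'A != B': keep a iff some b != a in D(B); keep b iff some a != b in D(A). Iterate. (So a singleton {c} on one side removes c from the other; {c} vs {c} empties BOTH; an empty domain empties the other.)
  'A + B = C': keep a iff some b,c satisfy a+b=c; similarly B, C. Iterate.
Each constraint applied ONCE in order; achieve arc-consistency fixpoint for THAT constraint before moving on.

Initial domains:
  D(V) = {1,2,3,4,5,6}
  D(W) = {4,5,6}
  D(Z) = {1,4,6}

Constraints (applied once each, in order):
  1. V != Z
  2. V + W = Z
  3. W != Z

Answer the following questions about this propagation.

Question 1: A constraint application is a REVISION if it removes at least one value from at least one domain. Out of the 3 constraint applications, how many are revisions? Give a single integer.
Answer: 1

Derivation:
Constraint 1 (V != Z) on D(V)={1,2,3,4,5,6} D(Z)={1,4,6}: no change => not a revision
Constraint 2 (V + W = Z) on D(V)={1,2,3,4,5,6} D(W)={4,5,6} D(Z)={1,4,6}: V {1,2,3,4,5,6}->{1,2}; W {4,5,6}->{4,5}; Z {1,4,6}->{6} => REVISION
Constraint 3 (W != Z) on D(W)={4,5} D(Z)={6}: no change => not a revision
Total revisions = 1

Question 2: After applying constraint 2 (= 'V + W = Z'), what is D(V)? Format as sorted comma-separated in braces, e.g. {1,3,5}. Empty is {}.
Answer: {1,2}

Derivation:
Constraint 1 (V != Z) on D(V)={1,2,3,4,5,6} D(Z)={1,4,6}: no change
Constraint 2 (V + W = Z) on D(V)={1,2,3,4,5,6} D(W)={4,5,6} D(Z)={1,4,6}: V {1,2,3,4,5,6}->{1,2}; W {4,5,6}->{4,5}; Z {1,4,6}->{6}
So after constraint 2: D(V) = {1,2}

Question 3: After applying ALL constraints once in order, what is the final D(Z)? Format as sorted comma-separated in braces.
Answer: {6}

Derivation:
Constraint 1 (V != Z) on D(V)={1,2,3,4,5,6} D(Z)={1,4,6}: no change
Constraint 2 (V + W = Z) on D(V)={1,2,3,4,5,6} D(W)={4,5,6} D(Z)={1,4,6}: V {1,2,3,4,5,6}->{1,2}; W {4,5,6}->{4,5}; Z {1,4,6}->{6}
Constraint 3 (W != Z) on D(W)={4,5} D(Z)={6}: no change
So after all 3 constraints: D(Z) = {6}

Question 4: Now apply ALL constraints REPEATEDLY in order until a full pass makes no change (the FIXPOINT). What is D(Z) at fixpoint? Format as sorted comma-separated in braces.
Answer: {6}

Derivation:
pass 0 (initial): D(Z)={1,4,6}
pass 1: V {1,2,3,4,5,6}->{1,2}; W {4,5,6}->{4,5}; Z {1,4,6}->{6}
pass 2: no change
Fixpoint after 2 passes: D(Z) = {6}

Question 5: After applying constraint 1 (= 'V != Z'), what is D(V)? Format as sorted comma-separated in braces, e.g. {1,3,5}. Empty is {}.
Constraint 1 (V != Z) on D(V)={1,2,3,4,5,6} D(Z)={1,4,6}: no change
So after constraint 1: D(V) = {1,2,3,4,5,6}

Answer: {1,2,3,4,5,6}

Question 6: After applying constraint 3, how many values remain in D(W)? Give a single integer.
Answer: 2

Derivation:
Constraint 1 (V != Z) on D(V)={1,2,3,4,5,6} D(Z)={1,4,6}: no change
Constraint 2 (V + W = Z) on D(V)={1,2,3,4,5,6} D(W)={4,5,6} D(Z)={1,4,6}: V {1,2,3,4,5,6}->{1,2}; W {4,5,6}->{4,5}; Z {1,4,6}->{6}
Constraint 3 (W != Z) on D(W)={4,5} D(Z)={6}: no change
So after constraint 3: D(W)={4,5}, size = 2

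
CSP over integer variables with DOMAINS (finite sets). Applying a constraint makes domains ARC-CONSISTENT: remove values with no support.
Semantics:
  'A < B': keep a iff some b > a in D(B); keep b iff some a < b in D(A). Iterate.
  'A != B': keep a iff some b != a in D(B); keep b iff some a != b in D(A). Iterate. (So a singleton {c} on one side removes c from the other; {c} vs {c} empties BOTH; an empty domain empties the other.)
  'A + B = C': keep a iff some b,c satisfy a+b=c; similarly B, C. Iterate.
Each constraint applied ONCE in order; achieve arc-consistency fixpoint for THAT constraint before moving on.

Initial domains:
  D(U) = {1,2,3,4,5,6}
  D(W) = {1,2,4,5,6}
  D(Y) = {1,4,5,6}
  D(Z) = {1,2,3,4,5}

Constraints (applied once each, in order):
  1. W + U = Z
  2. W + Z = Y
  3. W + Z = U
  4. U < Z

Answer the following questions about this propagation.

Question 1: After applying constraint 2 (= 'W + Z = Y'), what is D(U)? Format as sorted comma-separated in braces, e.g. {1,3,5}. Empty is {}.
Answer: {1,2,3,4}

Derivation:
Constraint 1 (W + U = Z) on D(W)={1,2,4,5,6} D(U)={1,2,3,4,5,6} D(Z)={1,2,3,4,5}: W {1,2,4,5,6}->{1,2,4}; U {1,2,3,4,5,6}->{1,2,3,4}; Z {1,2,3,4,5}->{2,3,4,5}
Constraint 2 (W + Z = Y) on D(W)={1,2,4} D(Z)={2,3,4,5} D(Y)={1,4,5,6}: Y {1,4,5,6}->{4,5,6}
So after constraint 2: D(U) = {1,2,3,4}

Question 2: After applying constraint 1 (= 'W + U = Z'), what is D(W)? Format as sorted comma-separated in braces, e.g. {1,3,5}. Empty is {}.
Constraint 1 (W + U = Z) on D(W)={1,2,4,5,6} D(U)={1,2,3,4,5,6} D(Z)={1,2,3,4,5}: W {1,2,4,5,6}->{1,2,4}; U {1,2,3,4,5,6}->{1,2,3,4}; Z {1,2,3,4,5}->{2,3,4,5}
So after constraint 1: D(W) = {1,2,4}

Answer: {1,2,4}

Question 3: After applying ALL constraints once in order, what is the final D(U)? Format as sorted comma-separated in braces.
Answer: {}

Derivation:
Constraint 1 (W + U = Z) on D(W)={1,2,4,5,6} D(U)={1,2,3,4,5,6} D(Z)={1,2,3,4,5}: W {1,2,4,5,6}->{1,2,4}; U {1,2,3,4,5,6}->{1,2,3,4}; Z {1,2,3,4,5}->{2,3,4,5}
Constraint 2 (W + Z = Y) on D(W)={1,2,4} D(Z)={2,3,4,5} D(Y)={1,4,5,6}: Y {1,4,5,6}->{4,5,6}
Constraint 3 (W + Z = U) on D(W)={1,2,4} D(Z)={2,3,4,5} D(U)={1,2,3,4}: W {1,2,4}->{1,2}; Z {2,3,4,5}->{2,3}; U {1,2,3,4}->{3,4}
Constraint 4 (U < Z) on D(U)={3,4} D(Z)={2,3}: U {3,4}->{}; Z {2,3}->{}
So after all 4 constraints: D(U) = {}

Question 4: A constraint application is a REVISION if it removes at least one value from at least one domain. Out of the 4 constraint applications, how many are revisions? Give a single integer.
Answer: 4

Derivation:
Constraint 1 (W + U = Z) on D(W)={1,2,4,5,6} D(U)={1,2,3,4,5,6} D(Z)={1,2,3,4,5}: W {1,2,4,5,6}->{1,2,4}; U {1,2,3,4,5,6}->{1,2,3,4}; Z {1,2,3,4,5}->{2,3,4,5} => REVISION
Constraint 2 (W + Z = Y) on D(W)={1,2,4} D(Z)={2,3,4,5} D(Y)={1,4,5,6}: Y {1,4,5,6}->{4,5,6} => REVISION
Constraint 3 (W + Z = U) on D(W)={1,2,4} D(Z)={2,3,4,5} D(U)={1,2,3,4}: W {1,2,4}->{1,2}; Z {2,3,4,5}->{2,3}; U {1,2,3,4}->{3,4} => REVISION
Constraint 4 (U < Z) on D(U)={3,4} D(Z)={2,3}: U {3,4}->{}; Z {2,3}->{} => REVISION
Total revisions = 4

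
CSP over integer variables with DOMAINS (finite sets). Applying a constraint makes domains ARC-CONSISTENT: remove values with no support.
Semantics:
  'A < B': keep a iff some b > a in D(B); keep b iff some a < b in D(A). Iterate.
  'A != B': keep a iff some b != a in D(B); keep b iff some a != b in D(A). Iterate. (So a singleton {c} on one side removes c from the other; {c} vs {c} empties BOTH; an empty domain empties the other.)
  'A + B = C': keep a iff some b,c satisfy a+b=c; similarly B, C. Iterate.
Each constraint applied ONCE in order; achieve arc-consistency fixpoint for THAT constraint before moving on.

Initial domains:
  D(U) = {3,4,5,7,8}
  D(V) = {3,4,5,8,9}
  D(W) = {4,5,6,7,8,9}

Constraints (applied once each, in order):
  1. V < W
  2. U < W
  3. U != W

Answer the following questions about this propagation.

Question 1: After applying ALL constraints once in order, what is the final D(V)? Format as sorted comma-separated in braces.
Answer: {3,4,5,8}

Derivation:
Constraint 1 (V < W) on D(V)={3,4,5,8,9} D(W)={4,5,6,7,8,9}: V {3,4,5,8,9}->{3,4,5,8}
Constraint 2 (U < W) on D(U)={3,4,5,7,8} D(W)={4,5,6,7,8,9}: no change
Constraint 3 (U != W) on D(U)={3,4,5,7,8} D(W)={4,5,6,7,8,9}: no change
So after all 3 constraints: D(V) = {3,4,5,8}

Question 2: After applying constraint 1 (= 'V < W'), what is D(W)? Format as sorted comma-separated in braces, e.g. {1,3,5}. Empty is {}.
Constraint 1 (V < W) on D(V)={3,4,5,8,9} D(W)={4,5,6,7,8,9}: V {3,4,5,8,9}->{3,4,5,8}
So after constraint 1: D(W) = {4,5,6,7,8,9}

Answer: {4,5,6,7,8,9}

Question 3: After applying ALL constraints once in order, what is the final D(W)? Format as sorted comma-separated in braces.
Constraint 1 (V < W) on D(V)={3,4,5,8,9} D(W)={4,5,6,7,8,9}: V {3,4,5,8,9}->{3,4,5,8}
Constraint 2 (U < W) on D(U)={3,4,5,7,8} D(W)={4,5,6,7,8,9}: no change
Constraint 3 (U != W) on D(U)={3,4,5,7,8} D(W)={4,5,6,7,8,9}: no change
So after all 3 constraints: D(W) = {4,5,6,7,8,9}

Answer: {4,5,6,7,8,9}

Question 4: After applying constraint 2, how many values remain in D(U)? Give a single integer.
Answer: 5

Derivation:
Constraint 1 (V < W) on D(V)={3,4,5,8,9} D(W)={4,5,6,7,8,9}: V {3,4,5,8,9}->{3,4,5,8}
Constraint 2 (U < W) on D(U)={3,4,5,7,8} D(W)={4,5,6,7,8,9}: no change
So after constraint 2: D(U)={3,4,5,7,8}, size = 5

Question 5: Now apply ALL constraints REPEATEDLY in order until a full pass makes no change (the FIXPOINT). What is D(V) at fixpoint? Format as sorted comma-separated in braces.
Answer: {3,4,5,8}

Derivation:
pass 0 (initial): D(V)={3,4,5,8,9}
pass 1: V {3,4,5,8,9}->{3,4,5,8}
pass 2: no change
Fixpoint after 2 passes: D(V) = {3,4,5,8}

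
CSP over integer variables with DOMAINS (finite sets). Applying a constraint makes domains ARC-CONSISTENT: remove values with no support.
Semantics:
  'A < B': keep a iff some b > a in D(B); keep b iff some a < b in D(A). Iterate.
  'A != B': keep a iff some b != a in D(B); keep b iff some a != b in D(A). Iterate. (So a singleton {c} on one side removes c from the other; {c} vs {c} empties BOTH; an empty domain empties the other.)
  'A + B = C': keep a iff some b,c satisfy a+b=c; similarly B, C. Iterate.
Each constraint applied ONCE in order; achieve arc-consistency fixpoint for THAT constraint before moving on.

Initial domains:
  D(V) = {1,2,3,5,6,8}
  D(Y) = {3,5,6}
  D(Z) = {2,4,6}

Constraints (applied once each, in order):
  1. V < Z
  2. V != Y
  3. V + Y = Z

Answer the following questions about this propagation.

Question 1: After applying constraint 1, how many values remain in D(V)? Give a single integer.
Constraint 1 (V < Z) on D(V)={1,2,3,5,6,8} D(Z)={2,4,6}: V {1,2,3,5,6,8}->{1,2,3,5}
So after constraint 1: D(V)={1,2,3,5}, size = 4

Answer: 4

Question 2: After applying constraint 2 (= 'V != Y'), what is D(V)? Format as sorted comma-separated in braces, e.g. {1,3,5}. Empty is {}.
Constraint 1 (V < Z) on D(V)={1,2,3,5,6,8} D(Z)={2,4,6}: V {1,2,3,5,6,8}->{1,2,3,5}
Constraint 2 (V != Y) on D(V)={1,2,3,5} D(Y)={3,5,6}: no change
So after constraint 2: D(V) = {1,2,3,5}

Answer: {1,2,3,5}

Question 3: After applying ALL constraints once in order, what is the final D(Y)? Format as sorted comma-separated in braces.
Answer: {3,5}

Derivation:
Constraint 1 (V < Z) on D(V)={1,2,3,5,6,8} D(Z)={2,4,6}: V {1,2,3,5,6,8}->{1,2,3,5}
Constraint 2 (V != Y) on D(V)={1,2,3,5} D(Y)={3,5,6}: no change
Constraint 3 (V + Y = Z) on D(V)={1,2,3,5} D(Y)={3,5,6} D(Z)={2,4,6}: V {1,2,3,5}->{1,3}; Y {3,5,6}->{3,5}; Z {2,4,6}->{4,6}
So after all 3 constraints: D(Y) = {3,5}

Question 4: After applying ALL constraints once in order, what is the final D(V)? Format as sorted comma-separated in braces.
Answer: {1,3}

Derivation:
Constraint 1 (V < Z) on D(V)={1,2,3,5,6,8} D(Z)={2,4,6}: V {1,2,3,5,6,8}->{1,2,3,5}
Constraint 2 (V != Y) on D(V)={1,2,3,5} D(Y)={3,5,6}: no change
Constraint 3 (V + Y = Z) on D(V)={1,2,3,5} D(Y)={3,5,6} D(Z)={2,4,6}: V {1,2,3,5}->{1,3}; Y {3,5,6}->{3,5}; Z {2,4,6}->{4,6}
So after all 3 constraints: D(V) = {1,3}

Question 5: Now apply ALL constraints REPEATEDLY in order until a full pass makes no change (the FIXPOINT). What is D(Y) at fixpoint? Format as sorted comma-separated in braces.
pass 0 (initial): D(Y)={3,5,6}
pass 1: V {1,2,3,5,6,8}->{1,3}; Y {3,5,6}->{3,5}; Z {2,4,6}->{4,6}
pass 2: no change
Fixpoint after 2 passes: D(Y) = {3,5}

Answer: {3,5}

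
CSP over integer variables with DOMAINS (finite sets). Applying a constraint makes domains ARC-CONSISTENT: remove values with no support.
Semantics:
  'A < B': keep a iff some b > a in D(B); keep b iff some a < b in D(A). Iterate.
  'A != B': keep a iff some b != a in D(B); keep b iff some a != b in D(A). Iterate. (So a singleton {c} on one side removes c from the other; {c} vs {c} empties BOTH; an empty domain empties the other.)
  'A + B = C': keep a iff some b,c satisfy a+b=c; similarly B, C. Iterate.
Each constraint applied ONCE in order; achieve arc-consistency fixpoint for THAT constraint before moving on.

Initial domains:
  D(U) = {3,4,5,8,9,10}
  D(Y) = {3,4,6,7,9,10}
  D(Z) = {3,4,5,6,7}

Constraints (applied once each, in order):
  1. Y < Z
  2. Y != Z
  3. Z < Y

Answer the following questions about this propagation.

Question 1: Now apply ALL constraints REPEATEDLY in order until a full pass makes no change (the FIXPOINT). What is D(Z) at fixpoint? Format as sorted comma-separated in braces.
Answer: {}

Derivation:
pass 0 (initial): D(Z)={3,4,5,6,7}
pass 1: Y {3,4,6,7,9,10}->{6}; Z {3,4,5,6,7}->{4,5}
pass 2: Y {6}->{}; Z {4,5}->{}
pass 3: no change
Fixpoint after 3 passes: D(Z) = {}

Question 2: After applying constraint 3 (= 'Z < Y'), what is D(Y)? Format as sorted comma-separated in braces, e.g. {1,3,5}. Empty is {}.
Answer: {6}

Derivation:
Constraint 1 (Y < Z) on D(Y)={3,4,6,7,9,10} D(Z)={3,4,5,6,7}: Y {3,4,6,7,9,10}->{3,4,6}; Z {3,4,5,6,7}->{4,5,6,7}
Constraint 2 (Y != Z) on D(Y)={3,4,6} D(Z)={4,5,6,7}: no change
Constraint 3 (Z < Y) on D(Z)={4,5,6,7} D(Y)={3,4,6}: Z {4,5,6,7}->{4,5}; Y {3,4,6}->{6}
So after constraint 3: D(Y) = {6}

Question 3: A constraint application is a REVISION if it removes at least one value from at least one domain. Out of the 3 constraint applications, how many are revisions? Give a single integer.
Answer: 2

Derivation:
Constraint 1 (Y < Z) on D(Y)={3,4,6,7,9,10} D(Z)={3,4,5,6,7}: Y {3,4,6,7,9,10}->{3,4,6}; Z {3,4,5,6,7}->{4,5,6,7} => REVISION
Constraint 2 (Y != Z) on D(Y)={3,4,6} D(Z)={4,5,6,7}: no change => not a revision
Constraint 3 (Z < Y) on D(Z)={4,5,6,7} D(Y)={3,4,6}: Z {4,5,6,7}->{4,5}; Y {3,4,6}->{6} => REVISION
Total revisions = 2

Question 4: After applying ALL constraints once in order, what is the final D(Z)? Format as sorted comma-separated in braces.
Answer: {4,5}

Derivation:
Constraint 1 (Y < Z) on D(Y)={3,4,6,7,9,10} D(Z)={3,4,5,6,7}: Y {3,4,6,7,9,10}->{3,4,6}; Z {3,4,5,6,7}->{4,5,6,7}
Constraint 2 (Y != Z) on D(Y)={3,4,6} D(Z)={4,5,6,7}: no change
Constraint 3 (Z < Y) on D(Z)={4,5,6,7} D(Y)={3,4,6}: Z {4,5,6,7}->{4,5}; Y {3,4,6}->{6}
So after all 3 constraints: D(Z) = {4,5}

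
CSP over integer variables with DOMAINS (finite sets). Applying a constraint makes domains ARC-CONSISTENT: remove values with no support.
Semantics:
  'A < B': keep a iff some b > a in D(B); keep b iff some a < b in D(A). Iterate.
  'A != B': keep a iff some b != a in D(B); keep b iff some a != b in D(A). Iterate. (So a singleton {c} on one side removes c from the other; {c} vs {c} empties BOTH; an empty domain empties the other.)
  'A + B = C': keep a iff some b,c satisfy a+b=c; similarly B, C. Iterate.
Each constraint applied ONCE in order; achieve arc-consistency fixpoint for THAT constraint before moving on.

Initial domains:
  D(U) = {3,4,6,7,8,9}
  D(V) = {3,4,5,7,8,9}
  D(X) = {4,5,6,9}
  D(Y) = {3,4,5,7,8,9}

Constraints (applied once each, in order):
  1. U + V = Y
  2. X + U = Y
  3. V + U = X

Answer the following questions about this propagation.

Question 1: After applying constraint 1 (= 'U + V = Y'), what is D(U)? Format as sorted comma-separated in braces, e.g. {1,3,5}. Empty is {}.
Constraint 1 (U + V = Y) on D(U)={3,4,6,7,8,9} D(V)={3,4,5,7,8,9} D(Y)={3,4,5,7,8,9}: U {3,4,6,7,8,9}->{3,4,6}; V {3,4,5,7,8,9}->{3,4,5}; Y {3,4,5,7,8,9}->{7,8,9}
So after constraint 1: D(U) = {3,4,6}

Answer: {3,4,6}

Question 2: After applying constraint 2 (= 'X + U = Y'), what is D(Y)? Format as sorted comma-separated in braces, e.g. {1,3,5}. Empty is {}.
Answer: {7,8,9}

Derivation:
Constraint 1 (U + V = Y) on D(U)={3,4,6,7,8,9} D(V)={3,4,5,7,8,9} D(Y)={3,4,5,7,8,9}: U {3,4,6,7,8,9}->{3,4,6}; V {3,4,5,7,8,9}->{3,4,5}; Y {3,4,5,7,8,9}->{7,8,9}
Constraint 2 (X + U = Y) on D(X)={4,5,6,9} D(U)={3,4,6} D(Y)={7,8,9}: X {4,5,6,9}->{4,5,6}; U {3,4,6}->{3,4}
So after constraint 2: D(Y) = {7,8,9}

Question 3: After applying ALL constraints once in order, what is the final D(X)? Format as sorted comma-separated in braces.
Answer: {6}

Derivation:
Constraint 1 (U + V = Y) on D(U)={3,4,6,7,8,9} D(V)={3,4,5,7,8,9} D(Y)={3,4,5,7,8,9}: U {3,4,6,7,8,9}->{3,4,6}; V {3,4,5,7,8,9}->{3,4,5}; Y {3,4,5,7,8,9}->{7,8,9}
Constraint 2 (X + U = Y) on D(X)={4,5,6,9} D(U)={3,4,6} D(Y)={7,8,9}: X {4,5,6,9}->{4,5,6}; U {3,4,6}->{3,4}
Constraint 3 (V + U = X) on D(V)={3,4,5} D(U)={3,4} D(X)={4,5,6}: V {3,4,5}->{3}; U {3,4}->{3}; X {4,5,6}->{6}
So after all 3 constraints: D(X) = {6}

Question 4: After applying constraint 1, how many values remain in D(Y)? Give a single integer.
Constraint 1 (U + V = Y) on D(U)={3,4,6,7,8,9} D(V)={3,4,5,7,8,9} D(Y)={3,4,5,7,8,9}: U {3,4,6,7,8,9}->{3,4,6}; V {3,4,5,7,8,9}->{3,4,5}; Y {3,4,5,7,8,9}->{7,8,9}
So after constraint 1: D(Y)={7,8,9}, size = 3

Answer: 3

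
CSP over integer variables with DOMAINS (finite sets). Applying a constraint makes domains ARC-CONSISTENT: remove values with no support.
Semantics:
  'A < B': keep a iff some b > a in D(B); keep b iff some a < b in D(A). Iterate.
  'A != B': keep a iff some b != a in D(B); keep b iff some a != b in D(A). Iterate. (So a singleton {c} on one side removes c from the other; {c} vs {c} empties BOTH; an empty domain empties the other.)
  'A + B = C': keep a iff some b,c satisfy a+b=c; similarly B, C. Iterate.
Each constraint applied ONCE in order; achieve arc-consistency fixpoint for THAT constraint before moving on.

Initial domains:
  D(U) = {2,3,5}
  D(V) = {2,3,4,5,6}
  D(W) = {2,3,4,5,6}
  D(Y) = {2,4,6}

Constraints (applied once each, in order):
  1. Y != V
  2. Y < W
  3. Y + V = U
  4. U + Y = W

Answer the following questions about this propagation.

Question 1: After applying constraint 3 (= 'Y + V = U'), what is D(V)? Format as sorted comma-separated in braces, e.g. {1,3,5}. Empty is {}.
Constraint 1 (Y != V) on D(Y)={2,4,6} D(V)={2,3,4,5,6}: no change
Constraint 2 (Y < W) on D(Y)={2,4,6} D(W)={2,3,4,5,6}: Y {2,4,6}->{2,4}; W {2,3,4,5,6}->{3,4,5,6}
Constraint 3 (Y + V = U) on D(Y)={2,4} D(V)={2,3,4,5,6} D(U)={2,3,5}: Y {2,4}->{2}; V {2,3,4,5,6}->{3}; U {2,3,5}->{5}
So after constraint 3: D(V) = {3}

Answer: {3}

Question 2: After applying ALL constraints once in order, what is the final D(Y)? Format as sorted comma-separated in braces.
Answer: {}

Derivation:
Constraint 1 (Y != V) on D(Y)={2,4,6} D(V)={2,3,4,5,6}: no change
Constraint 2 (Y < W) on D(Y)={2,4,6} D(W)={2,3,4,5,6}: Y {2,4,6}->{2,4}; W {2,3,4,5,6}->{3,4,5,6}
Constraint 3 (Y + V = U) on D(Y)={2,4} D(V)={2,3,4,5,6} D(U)={2,3,5}: Y {2,4}->{2}; V {2,3,4,5,6}->{3}; U {2,3,5}->{5}
Constraint 4 (U + Y = W) on D(U)={5} D(Y)={2} D(W)={3,4,5,6}: U {5}->{}; Y {2}->{}; W {3,4,5,6}->{}
So after all 4 constraints: D(Y) = {}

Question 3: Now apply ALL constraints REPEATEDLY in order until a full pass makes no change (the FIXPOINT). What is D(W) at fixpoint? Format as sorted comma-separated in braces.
pass 0 (initial): D(W)={2,3,4,5,6}
pass 1: U {2,3,5}->{}; V {2,3,4,5,6}->{3}; W {2,3,4,5,6}->{}; Y {2,4,6}->{}
pass 2: V {3}->{}
pass 3: no change
Fixpoint after 3 passes: D(W) = {}

Answer: {}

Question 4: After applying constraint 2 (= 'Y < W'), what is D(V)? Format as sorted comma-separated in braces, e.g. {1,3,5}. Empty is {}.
Constraint 1 (Y != V) on D(Y)={2,4,6} D(V)={2,3,4,5,6}: no change
Constraint 2 (Y < W) on D(Y)={2,4,6} D(W)={2,3,4,5,6}: Y {2,4,6}->{2,4}; W {2,3,4,5,6}->{3,4,5,6}
So after constraint 2: D(V) = {2,3,4,5,6}

Answer: {2,3,4,5,6}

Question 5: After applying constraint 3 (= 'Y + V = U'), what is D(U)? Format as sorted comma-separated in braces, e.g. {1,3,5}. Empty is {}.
Constraint 1 (Y != V) on D(Y)={2,4,6} D(V)={2,3,4,5,6}: no change
Constraint 2 (Y < W) on D(Y)={2,4,6} D(W)={2,3,4,5,6}: Y {2,4,6}->{2,4}; W {2,3,4,5,6}->{3,4,5,6}
Constraint 3 (Y + V = U) on D(Y)={2,4} D(V)={2,3,4,5,6} D(U)={2,3,5}: Y {2,4}->{2}; V {2,3,4,5,6}->{3}; U {2,3,5}->{5}
So after constraint 3: D(U) = {5}

Answer: {5}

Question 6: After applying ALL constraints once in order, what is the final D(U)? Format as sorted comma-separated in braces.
Answer: {}

Derivation:
Constraint 1 (Y != V) on D(Y)={2,4,6} D(V)={2,3,4,5,6}: no change
Constraint 2 (Y < W) on D(Y)={2,4,6} D(W)={2,3,4,5,6}: Y {2,4,6}->{2,4}; W {2,3,4,5,6}->{3,4,5,6}
Constraint 3 (Y + V = U) on D(Y)={2,4} D(V)={2,3,4,5,6} D(U)={2,3,5}: Y {2,4}->{2}; V {2,3,4,5,6}->{3}; U {2,3,5}->{5}
Constraint 4 (U + Y = W) on D(U)={5} D(Y)={2} D(W)={3,4,5,6}: U {5}->{}; Y {2}->{}; W {3,4,5,6}->{}
So after all 4 constraints: D(U) = {}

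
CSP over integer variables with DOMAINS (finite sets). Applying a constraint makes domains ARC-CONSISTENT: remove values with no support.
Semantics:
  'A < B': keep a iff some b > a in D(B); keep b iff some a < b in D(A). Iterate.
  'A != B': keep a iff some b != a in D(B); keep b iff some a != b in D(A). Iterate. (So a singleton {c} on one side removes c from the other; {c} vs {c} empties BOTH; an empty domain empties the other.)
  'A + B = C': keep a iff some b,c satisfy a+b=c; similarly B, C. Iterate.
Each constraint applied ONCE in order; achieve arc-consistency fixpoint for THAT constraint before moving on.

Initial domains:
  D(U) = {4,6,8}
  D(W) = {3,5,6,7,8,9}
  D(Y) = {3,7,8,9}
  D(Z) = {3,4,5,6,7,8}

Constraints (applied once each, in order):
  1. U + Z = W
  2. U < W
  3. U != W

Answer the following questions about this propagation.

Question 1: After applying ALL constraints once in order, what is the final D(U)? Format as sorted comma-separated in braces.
Answer: {4,6}

Derivation:
Constraint 1 (U + Z = W) on D(U)={4,6,8} D(Z)={3,4,5,6,7,8} D(W)={3,5,6,7,8,9}: U {4,6,8}->{4,6}; Z {3,4,5,6,7,8}->{3,4,5}; W {3,5,6,7,8,9}->{7,8,9}
Constraint 2 (U < W) on D(U)={4,6} D(W)={7,8,9}: no change
Constraint 3 (U != W) on D(U)={4,6} D(W)={7,8,9}: no change
So after all 3 constraints: D(U) = {4,6}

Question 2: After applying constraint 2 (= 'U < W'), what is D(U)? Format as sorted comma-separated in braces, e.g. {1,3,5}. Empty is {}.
Answer: {4,6}

Derivation:
Constraint 1 (U + Z = W) on D(U)={4,6,8} D(Z)={3,4,5,6,7,8} D(W)={3,5,6,7,8,9}: U {4,6,8}->{4,6}; Z {3,4,5,6,7,8}->{3,4,5}; W {3,5,6,7,8,9}->{7,8,9}
Constraint 2 (U < W) on D(U)={4,6} D(W)={7,8,9}: no change
So after constraint 2: D(U) = {4,6}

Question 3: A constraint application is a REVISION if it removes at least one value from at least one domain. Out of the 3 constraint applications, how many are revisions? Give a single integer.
Answer: 1

Derivation:
Constraint 1 (U + Z = W) on D(U)={4,6,8} D(Z)={3,4,5,6,7,8} D(W)={3,5,6,7,8,9}: U {4,6,8}->{4,6}; Z {3,4,5,6,7,8}->{3,4,5}; W {3,5,6,7,8,9}->{7,8,9} => REVISION
Constraint 2 (U < W) on D(U)={4,6} D(W)={7,8,9}: no change => not a revision
Constraint 3 (U != W) on D(U)={4,6} D(W)={7,8,9}: no change => not a revision
Total revisions = 1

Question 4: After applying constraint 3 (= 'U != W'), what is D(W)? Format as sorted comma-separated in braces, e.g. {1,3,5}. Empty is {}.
Constraint 1 (U + Z = W) on D(U)={4,6,8} D(Z)={3,4,5,6,7,8} D(W)={3,5,6,7,8,9}: U {4,6,8}->{4,6}; Z {3,4,5,6,7,8}->{3,4,5}; W {3,5,6,7,8,9}->{7,8,9}
Constraint 2 (U < W) on D(U)={4,6} D(W)={7,8,9}: no change
Constraint 3 (U != W) on D(U)={4,6} D(W)={7,8,9}: no change
So after constraint 3: D(W) = {7,8,9}

Answer: {7,8,9}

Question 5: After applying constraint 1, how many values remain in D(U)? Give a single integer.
Constraint 1 (U + Z = W) on D(U)={4,6,8} D(Z)={3,4,5,6,7,8} D(W)={3,5,6,7,8,9}: U {4,6,8}->{4,6}; Z {3,4,5,6,7,8}->{3,4,5}; W {3,5,6,7,8,9}->{7,8,9}
So after constraint 1: D(U)={4,6}, size = 2

Answer: 2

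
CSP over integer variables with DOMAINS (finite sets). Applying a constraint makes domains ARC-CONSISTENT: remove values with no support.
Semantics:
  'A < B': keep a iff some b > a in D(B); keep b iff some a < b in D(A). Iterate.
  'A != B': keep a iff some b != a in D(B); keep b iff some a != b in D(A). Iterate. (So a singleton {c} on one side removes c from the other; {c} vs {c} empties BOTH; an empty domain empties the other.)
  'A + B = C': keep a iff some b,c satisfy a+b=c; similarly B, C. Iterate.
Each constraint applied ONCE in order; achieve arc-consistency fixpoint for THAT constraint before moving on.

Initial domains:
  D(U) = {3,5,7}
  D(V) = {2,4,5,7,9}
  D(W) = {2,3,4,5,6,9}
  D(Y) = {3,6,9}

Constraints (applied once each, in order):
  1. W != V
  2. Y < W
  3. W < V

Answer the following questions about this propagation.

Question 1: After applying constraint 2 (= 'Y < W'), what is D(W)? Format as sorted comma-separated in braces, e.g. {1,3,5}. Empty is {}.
Answer: {4,5,6,9}

Derivation:
Constraint 1 (W != V) on D(W)={2,3,4,5,6,9} D(V)={2,4,5,7,9}: no change
Constraint 2 (Y < W) on D(Y)={3,6,9} D(W)={2,3,4,5,6,9}: Y {3,6,9}->{3,6}; W {2,3,4,5,6,9}->{4,5,6,9}
So after constraint 2: D(W) = {4,5,6,9}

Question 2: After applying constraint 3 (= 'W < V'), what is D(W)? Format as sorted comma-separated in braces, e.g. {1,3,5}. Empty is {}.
Constraint 1 (W != V) on D(W)={2,3,4,5,6,9} D(V)={2,4,5,7,9}: no change
Constraint 2 (Y < W) on D(Y)={3,6,9} D(W)={2,3,4,5,6,9}: Y {3,6,9}->{3,6}; W {2,3,4,5,6,9}->{4,5,6,9}
Constraint 3 (W < V) on D(W)={4,5,6,9} D(V)={2,4,5,7,9}: W {4,5,6,9}->{4,5,6}; V {2,4,5,7,9}->{5,7,9}
So after constraint 3: D(W) = {4,5,6}

Answer: {4,5,6}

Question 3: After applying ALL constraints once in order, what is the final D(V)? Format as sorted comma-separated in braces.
Answer: {5,7,9}

Derivation:
Constraint 1 (W != V) on D(W)={2,3,4,5,6,9} D(V)={2,4,5,7,9}: no change
Constraint 2 (Y < W) on D(Y)={3,6,9} D(W)={2,3,4,5,6,9}: Y {3,6,9}->{3,6}; W {2,3,4,5,6,9}->{4,5,6,9}
Constraint 3 (W < V) on D(W)={4,5,6,9} D(V)={2,4,5,7,9}: W {4,5,6,9}->{4,5,6}; V {2,4,5,7,9}->{5,7,9}
So after all 3 constraints: D(V) = {5,7,9}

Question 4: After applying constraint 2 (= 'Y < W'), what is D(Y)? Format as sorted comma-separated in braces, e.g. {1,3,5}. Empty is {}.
Constraint 1 (W != V) on D(W)={2,3,4,5,6,9} D(V)={2,4,5,7,9}: no change
Constraint 2 (Y < W) on D(Y)={3,6,9} D(W)={2,3,4,5,6,9}: Y {3,6,9}->{3,6}; W {2,3,4,5,6,9}->{4,5,6,9}
So after constraint 2: D(Y) = {3,6}

Answer: {3,6}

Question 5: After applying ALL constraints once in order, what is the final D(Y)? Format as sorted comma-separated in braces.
Constraint 1 (W != V) on D(W)={2,3,4,5,6,9} D(V)={2,4,5,7,9}: no change
Constraint 2 (Y < W) on D(Y)={3,6,9} D(W)={2,3,4,5,6,9}: Y {3,6,9}->{3,6}; W {2,3,4,5,6,9}->{4,5,6,9}
Constraint 3 (W < V) on D(W)={4,5,6,9} D(V)={2,4,5,7,9}: W {4,5,6,9}->{4,5,6}; V {2,4,5,7,9}->{5,7,9}
So after all 3 constraints: D(Y) = {3,6}

Answer: {3,6}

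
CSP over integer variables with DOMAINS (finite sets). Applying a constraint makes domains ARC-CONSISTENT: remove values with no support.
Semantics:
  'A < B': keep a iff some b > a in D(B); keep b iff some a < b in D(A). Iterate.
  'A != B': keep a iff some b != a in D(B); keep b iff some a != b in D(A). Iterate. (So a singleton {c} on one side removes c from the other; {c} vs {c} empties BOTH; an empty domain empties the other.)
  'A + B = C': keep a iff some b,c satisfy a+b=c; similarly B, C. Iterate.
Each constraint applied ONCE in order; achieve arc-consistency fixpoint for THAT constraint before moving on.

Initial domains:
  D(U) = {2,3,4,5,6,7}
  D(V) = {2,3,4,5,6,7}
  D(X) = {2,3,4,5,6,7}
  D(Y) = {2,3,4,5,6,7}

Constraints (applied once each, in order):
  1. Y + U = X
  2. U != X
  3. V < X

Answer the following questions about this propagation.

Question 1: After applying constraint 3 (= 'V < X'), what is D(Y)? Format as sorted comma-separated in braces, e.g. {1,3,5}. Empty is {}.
Answer: {2,3,4,5}

Derivation:
Constraint 1 (Y + U = X) on D(Y)={2,3,4,5,6,7} D(U)={2,3,4,5,6,7} D(X)={2,3,4,5,6,7}: Y {2,3,4,5,6,7}->{2,3,4,5}; U {2,3,4,5,6,7}->{2,3,4,5}; X {2,3,4,5,6,7}->{4,5,6,7}
Constraint 2 (U != X) on D(U)={2,3,4,5} D(X)={4,5,6,7}: no change
Constraint 3 (V < X) on D(V)={2,3,4,5,6,7} D(X)={4,5,6,7}: V {2,3,4,5,6,7}->{2,3,4,5,6}
So after constraint 3: D(Y) = {2,3,4,5}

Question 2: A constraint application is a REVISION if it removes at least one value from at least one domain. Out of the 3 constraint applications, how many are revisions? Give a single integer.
Constraint 1 (Y + U = X) on D(Y)={2,3,4,5,6,7} D(U)={2,3,4,5,6,7} D(X)={2,3,4,5,6,7}: Y {2,3,4,5,6,7}->{2,3,4,5}; U {2,3,4,5,6,7}->{2,3,4,5}; X {2,3,4,5,6,7}->{4,5,6,7} => REVISION
Constraint 2 (U != X) on D(U)={2,3,4,5} D(X)={4,5,6,7}: no change => not a revision
Constraint 3 (V < X) on D(V)={2,3,4,5,6,7} D(X)={4,5,6,7}: V {2,3,4,5,6,7}->{2,3,4,5,6} => REVISION
Total revisions = 2

Answer: 2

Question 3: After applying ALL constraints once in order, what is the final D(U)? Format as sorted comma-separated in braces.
Answer: {2,3,4,5}

Derivation:
Constraint 1 (Y + U = X) on D(Y)={2,3,4,5,6,7} D(U)={2,3,4,5,6,7} D(X)={2,3,4,5,6,7}: Y {2,3,4,5,6,7}->{2,3,4,5}; U {2,3,4,5,6,7}->{2,3,4,5}; X {2,3,4,5,6,7}->{4,5,6,7}
Constraint 2 (U != X) on D(U)={2,3,4,5} D(X)={4,5,6,7}: no change
Constraint 3 (V < X) on D(V)={2,3,4,5,6,7} D(X)={4,5,6,7}: V {2,3,4,5,6,7}->{2,3,4,5,6}
So after all 3 constraints: D(U) = {2,3,4,5}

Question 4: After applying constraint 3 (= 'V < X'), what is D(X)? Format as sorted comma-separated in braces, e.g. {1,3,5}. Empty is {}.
Constraint 1 (Y + U = X) on D(Y)={2,3,4,5,6,7} D(U)={2,3,4,5,6,7} D(X)={2,3,4,5,6,7}: Y {2,3,4,5,6,7}->{2,3,4,5}; U {2,3,4,5,6,7}->{2,3,4,5}; X {2,3,4,5,6,7}->{4,5,6,7}
Constraint 2 (U != X) on D(U)={2,3,4,5} D(X)={4,5,6,7}: no change
Constraint 3 (V < X) on D(V)={2,3,4,5,6,7} D(X)={4,5,6,7}: V {2,3,4,5,6,7}->{2,3,4,5,6}
So after constraint 3: D(X) = {4,5,6,7}

Answer: {4,5,6,7}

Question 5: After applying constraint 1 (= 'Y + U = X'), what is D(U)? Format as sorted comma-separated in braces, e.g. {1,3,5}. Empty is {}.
Answer: {2,3,4,5}

Derivation:
Constraint 1 (Y + U = X) on D(Y)={2,3,4,5,6,7} D(U)={2,3,4,5,6,7} D(X)={2,3,4,5,6,7}: Y {2,3,4,5,6,7}->{2,3,4,5}; U {2,3,4,5,6,7}->{2,3,4,5}; X {2,3,4,5,6,7}->{4,5,6,7}
So after constraint 1: D(U) = {2,3,4,5}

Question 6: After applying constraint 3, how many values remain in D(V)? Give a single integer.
Answer: 5

Derivation:
Constraint 1 (Y + U = X) on D(Y)={2,3,4,5,6,7} D(U)={2,3,4,5,6,7} D(X)={2,3,4,5,6,7}: Y {2,3,4,5,6,7}->{2,3,4,5}; U {2,3,4,5,6,7}->{2,3,4,5}; X {2,3,4,5,6,7}->{4,5,6,7}
Constraint 2 (U != X) on D(U)={2,3,4,5} D(X)={4,5,6,7}: no change
Constraint 3 (V < X) on D(V)={2,3,4,5,6,7} D(X)={4,5,6,7}: V {2,3,4,5,6,7}->{2,3,4,5,6}
So after constraint 3: D(V)={2,3,4,5,6}, size = 5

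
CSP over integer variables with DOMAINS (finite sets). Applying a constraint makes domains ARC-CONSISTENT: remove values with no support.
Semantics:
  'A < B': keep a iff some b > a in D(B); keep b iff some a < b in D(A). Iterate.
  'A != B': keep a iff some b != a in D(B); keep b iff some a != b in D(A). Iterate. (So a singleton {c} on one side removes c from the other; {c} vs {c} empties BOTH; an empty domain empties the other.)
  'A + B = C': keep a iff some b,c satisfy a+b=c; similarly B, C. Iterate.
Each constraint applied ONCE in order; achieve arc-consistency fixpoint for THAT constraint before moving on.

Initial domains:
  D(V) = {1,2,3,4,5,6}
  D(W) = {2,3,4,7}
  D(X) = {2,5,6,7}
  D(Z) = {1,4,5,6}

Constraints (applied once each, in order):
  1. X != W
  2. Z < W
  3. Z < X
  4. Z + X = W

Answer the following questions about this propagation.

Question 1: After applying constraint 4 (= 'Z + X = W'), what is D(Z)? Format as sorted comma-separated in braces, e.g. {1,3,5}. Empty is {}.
Answer: {1,5}

Derivation:
Constraint 1 (X != W) on D(X)={2,5,6,7} D(W)={2,3,4,7}: no change
Constraint 2 (Z < W) on D(Z)={1,4,5,6} D(W)={2,3,4,7}: no change
Constraint 3 (Z < X) on D(Z)={1,4,5,6} D(X)={2,5,6,7}: no change
Constraint 4 (Z + X = W) on D(Z)={1,4,5,6} D(X)={2,5,6,7} D(W)={2,3,4,7}: Z {1,4,5,6}->{1,5}; X {2,5,6,7}->{2,6}; W {2,3,4,7}->{3,7}
So after constraint 4: D(Z) = {1,5}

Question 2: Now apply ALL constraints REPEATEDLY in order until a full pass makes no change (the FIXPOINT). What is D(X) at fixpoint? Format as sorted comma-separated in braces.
Answer: {2,6}

Derivation:
pass 0 (initial): D(X)={2,5,6,7}
pass 1: W {2,3,4,7}->{3,7}; X {2,5,6,7}->{2,6}; Z {1,4,5,6}->{1,5}
pass 2: no change
Fixpoint after 2 passes: D(X) = {2,6}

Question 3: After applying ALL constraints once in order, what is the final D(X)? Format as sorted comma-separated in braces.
Constraint 1 (X != W) on D(X)={2,5,6,7} D(W)={2,3,4,7}: no change
Constraint 2 (Z < W) on D(Z)={1,4,5,6} D(W)={2,3,4,7}: no change
Constraint 3 (Z < X) on D(Z)={1,4,5,6} D(X)={2,5,6,7}: no change
Constraint 4 (Z + X = W) on D(Z)={1,4,5,6} D(X)={2,5,6,7} D(W)={2,3,4,7}: Z {1,4,5,6}->{1,5}; X {2,5,6,7}->{2,6}; W {2,3,4,7}->{3,7}
So after all 4 constraints: D(X) = {2,6}

Answer: {2,6}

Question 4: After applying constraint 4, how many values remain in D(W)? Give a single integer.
Constraint 1 (X != W) on D(X)={2,5,6,7} D(W)={2,3,4,7}: no change
Constraint 2 (Z < W) on D(Z)={1,4,5,6} D(W)={2,3,4,7}: no change
Constraint 3 (Z < X) on D(Z)={1,4,5,6} D(X)={2,5,6,7}: no change
Constraint 4 (Z + X = W) on D(Z)={1,4,5,6} D(X)={2,5,6,7} D(W)={2,3,4,7}: Z {1,4,5,6}->{1,5}; X {2,5,6,7}->{2,6}; W {2,3,4,7}->{3,7}
So after constraint 4: D(W)={3,7}, size = 2

Answer: 2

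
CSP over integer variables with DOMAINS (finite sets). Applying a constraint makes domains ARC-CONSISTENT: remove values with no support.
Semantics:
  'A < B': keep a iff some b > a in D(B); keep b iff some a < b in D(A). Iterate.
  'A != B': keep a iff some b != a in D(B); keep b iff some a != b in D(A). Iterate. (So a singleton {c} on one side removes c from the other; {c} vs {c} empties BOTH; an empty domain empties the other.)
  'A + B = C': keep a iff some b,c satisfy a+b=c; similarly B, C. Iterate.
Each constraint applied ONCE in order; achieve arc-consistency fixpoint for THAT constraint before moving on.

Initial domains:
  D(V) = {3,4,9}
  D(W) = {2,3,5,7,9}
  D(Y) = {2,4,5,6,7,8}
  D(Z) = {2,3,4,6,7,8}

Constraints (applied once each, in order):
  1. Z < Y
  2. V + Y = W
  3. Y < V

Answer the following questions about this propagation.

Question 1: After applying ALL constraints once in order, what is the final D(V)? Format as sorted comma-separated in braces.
Constraint 1 (Z < Y) on D(Z)={2,3,4,6,7,8} D(Y)={2,4,5,6,7,8}: Z {2,3,4,6,7,8}->{2,3,4,6,7}; Y {2,4,5,6,7,8}->{4,5,6,7,8}
Constraint 2 (V + Y = W) on D(V)={3,4,9} D(Y)={4,5,6,7,8} D(W)={2,3,5,7,9}: V {3,4,9}->{3,4}; Y {4,5,6,7,8}->{4,5,6}; W {2,3,5,7,9}->{7,9}
Constraint 3 (Y < V) on D(Y)={4,5,6} D(V)={3,4}: Y {4,5,6}->{}; V {3,4}->{}
So after all 3 constraints: D(V) = {}

Answer: {}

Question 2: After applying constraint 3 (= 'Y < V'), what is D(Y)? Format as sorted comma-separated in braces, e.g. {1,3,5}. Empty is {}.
Answer: {}

Derivation:
Constraint 1 (Z < Y) on D(Z)={2,3,4,6,7,8} D(Y)={2,4,5,6,7,8}: Z {2,3,4,6,7,8}->{2,3,4,6,7}; Y {2,4,5,6,7,8}->{4,5,6,7,8}
Constraint 2 (V + Y = W) on D(V)={3,4,9} D(Y)={4,5,6,7,8} D(W)={2,3,5,7,9}: V {3,4,9}->{3,4}; Y {4,5,6,7,8}->{4,5,6}; W {2,3,5,7,9}->{7,9}
Constraint 3 (Y < V) on D(Y)={4,5,6} D(V)={3,4}: Y {4,5,6}->{}; V {3,4}->{}
So after constraint 3: D(Y) = {}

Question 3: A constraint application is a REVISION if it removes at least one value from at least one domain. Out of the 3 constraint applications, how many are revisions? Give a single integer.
Answer: 3

Derivation:
Constraint 1 (Z < Y) on D(Z)={2,3,4,6,7,8} D(Y)={2,4,5,6,7,8}: Z {2,3,4,6,7,8}->{2,3,4,6,7}; Y {2,4,5,6,7,8}->{4,5,6,7,8} => REVISION
Constraint 2 (V + Y = W) on D(V)={3,4,9} D(Y)={4,5,6,7,8} D(W)={2,3,5,7,9}: V {3,4,9}->{3,4}; Y {4,5,6,7,8}->{4,5,6}; W {2,3,5,7,9}->{7,9} => REVISION
Constraint 3 (Y < V) on D(Y)={4,5,6} D(V)={3,4}: Y {4,5,6}->{}; V {3,4}->{} => REVISION
Total revisions = 3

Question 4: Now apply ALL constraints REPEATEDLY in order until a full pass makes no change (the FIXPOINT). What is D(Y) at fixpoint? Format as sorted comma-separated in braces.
pass 0 (initial): D(Y)={2,4,5,6,7,8}
pass 1: V {3,4,9}->{}; W {2,3,5,7,9}->{7,9}; Y {2,4,5,6,7,8}->{}; Z {2,3,4,6,7,8}->{2,3,4,6,7}
pass 2: W {7,9}->{}; Z {2,3,4,6,7}->{}
pass 3: no change
Fixpoint after 3 passes: D(Y) = {}

Answer: {}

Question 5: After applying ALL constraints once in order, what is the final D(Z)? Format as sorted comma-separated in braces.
Constraint 1 (Z < Y) on D(Z)={2,3,4,6,7,8} D(Y)={2,4,5,6,7,8}: Z {2,3,4,6,7,8}->{2,3,4,6,7}; Y {2,4,5,6,7,8}->{4,5,6,7,8}
Constraint 2 (V + Y = W) on D(V)={3,4,9} D(Y)={4,5,6,7,8} D(W)={2,3,5,7,9}: V {3,4,9}->{3,4}; Y {4,5,6,7,8}->{4,5,6}; W {2,3,5,7,9}->{7,9}
Constraint 3 (Y < V) on D(Y)={4,5,6} D(V)={3,4}: Y {4,5,6}->{}; V {3,4}->{}
So after all 3 constraints: D(Z) = {2,3,4,6,7}

Answer: {2,3,4,6,7}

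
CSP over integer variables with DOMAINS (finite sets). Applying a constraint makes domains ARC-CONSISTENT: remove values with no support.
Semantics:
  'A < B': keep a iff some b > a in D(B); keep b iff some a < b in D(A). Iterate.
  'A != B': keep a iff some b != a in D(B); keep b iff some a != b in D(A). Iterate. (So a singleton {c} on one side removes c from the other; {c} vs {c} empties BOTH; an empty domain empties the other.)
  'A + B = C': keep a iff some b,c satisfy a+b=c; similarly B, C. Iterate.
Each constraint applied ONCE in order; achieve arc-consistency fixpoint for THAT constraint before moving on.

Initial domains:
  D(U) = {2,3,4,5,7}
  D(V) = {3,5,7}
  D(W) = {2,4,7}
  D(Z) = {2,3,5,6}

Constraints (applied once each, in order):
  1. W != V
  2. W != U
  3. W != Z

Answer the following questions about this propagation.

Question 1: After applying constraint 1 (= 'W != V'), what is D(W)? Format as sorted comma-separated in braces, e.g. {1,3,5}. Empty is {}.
Answer: {2,4,7}

Derivation:
Constraint 1 (W != V) on D(W)={2,4,7} D(V)={3,5,7}: no change
So after constraint 1: D(W) = {2,4,7}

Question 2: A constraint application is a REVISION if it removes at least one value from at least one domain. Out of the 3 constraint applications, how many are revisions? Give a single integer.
Constraint 1 (W != V) on D(W)={2,4,7} D(V)={3,5,7}: no change => not a revision
Constraint 2 (W != U) on D(W)={2,4,7} D(U)={2,3,4,5,7}: no change => not a revision
Constraint 3 (W != Z) on D(W)={2,4,7} D(Z)={2,3,5,6}: no change => not a revision
Total revisions = 0

Answer: 0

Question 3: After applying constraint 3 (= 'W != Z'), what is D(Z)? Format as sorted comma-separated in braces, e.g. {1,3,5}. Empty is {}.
Constraint 1 (W != V) on D(W)={2,4,7} D(V)={3,5,7}: no change
Constraint 2 (W != U) on D(W)={2,4,7} D(U)={2,3,4,5,7}: no change
Constraint 3 (W != Z) on D(W)={2,4,7} D(Z)={2,3,5,6}: no change
So after constraint 3: D(Z) = {2,3,5,6}

Answer: {2,3,5,6}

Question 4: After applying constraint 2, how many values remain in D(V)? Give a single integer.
Constraint 1 (W != V) on D(W)={2,4,7} D(V)={3,5,7}: no change
Constraint 2 (W != U) on D(W)={2,4,7} D(U)={2,3,4,5,7}: no change
So after constraint 2: D(V)={3,5,7}, size = 3

Answer: 3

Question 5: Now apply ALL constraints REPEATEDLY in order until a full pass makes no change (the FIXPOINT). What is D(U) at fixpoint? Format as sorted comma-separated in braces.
pass 0 (initial): D(U)={2,3,4,5,7}
pass 1: no change
Fixpoint after 1 passes: D(U) = {2,3,4,5,7}

Answer: {2,3,4,5,7}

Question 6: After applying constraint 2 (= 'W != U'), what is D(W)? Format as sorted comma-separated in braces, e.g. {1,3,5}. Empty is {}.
Constraint 1 (W != V) on D(W)={2,4,7} D(V)={3,5,7}: no change
Constraint 2 (W != U) on D(W)={2,4,7} D(U)={2,3,4,5,7}: no change
So after constraint 2: D(W) = {2,4,7}

Answer: {2,4,7}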